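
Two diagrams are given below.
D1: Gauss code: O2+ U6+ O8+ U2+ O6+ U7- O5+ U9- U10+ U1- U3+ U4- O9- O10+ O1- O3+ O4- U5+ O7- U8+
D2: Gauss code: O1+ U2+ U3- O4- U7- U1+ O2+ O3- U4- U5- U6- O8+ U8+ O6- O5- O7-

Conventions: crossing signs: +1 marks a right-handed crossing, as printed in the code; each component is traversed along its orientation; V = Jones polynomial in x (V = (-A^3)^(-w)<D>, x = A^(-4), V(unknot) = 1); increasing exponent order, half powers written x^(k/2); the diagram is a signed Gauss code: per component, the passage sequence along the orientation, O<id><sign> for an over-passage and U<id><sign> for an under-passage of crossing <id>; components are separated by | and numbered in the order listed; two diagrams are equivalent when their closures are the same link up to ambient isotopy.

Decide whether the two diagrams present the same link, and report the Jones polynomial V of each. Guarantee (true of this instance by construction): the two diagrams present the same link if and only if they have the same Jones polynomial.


equivalent: no
V(D1) = x + x^3 - x^4  (w +2, c 10, <D> = -A^-10 + A^-6 + A^2)
D2 (bracket A^-6; 8 crossings at w = -2): V = 1
why: comparing 2 Jones polynomials yields 2 groups


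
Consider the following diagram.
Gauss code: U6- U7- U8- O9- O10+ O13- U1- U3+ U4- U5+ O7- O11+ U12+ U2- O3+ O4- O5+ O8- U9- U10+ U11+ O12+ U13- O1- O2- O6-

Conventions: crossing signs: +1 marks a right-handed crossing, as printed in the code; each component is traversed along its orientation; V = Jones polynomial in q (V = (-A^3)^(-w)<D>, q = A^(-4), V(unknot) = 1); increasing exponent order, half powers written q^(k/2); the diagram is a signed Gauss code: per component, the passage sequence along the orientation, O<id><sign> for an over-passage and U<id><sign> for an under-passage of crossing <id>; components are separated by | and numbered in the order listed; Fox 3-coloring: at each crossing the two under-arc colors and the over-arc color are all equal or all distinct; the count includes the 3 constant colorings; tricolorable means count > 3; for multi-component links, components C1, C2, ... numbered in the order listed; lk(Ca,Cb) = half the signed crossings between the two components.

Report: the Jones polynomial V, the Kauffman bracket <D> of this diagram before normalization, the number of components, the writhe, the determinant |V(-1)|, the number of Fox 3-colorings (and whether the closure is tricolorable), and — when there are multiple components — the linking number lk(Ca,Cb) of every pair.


Jones polynomial: V(q) = -q^-5 + q^-4 - q^-3 + 2q^-2 - q^-1 + 2 - q
<D> = A^-13 - 2A^-9 + A^-5 - 2A^-1 + A^3 - A^7 + A^11; writhe -3
components 1, writhe -3 (13 crossings)
3-colorings: 9 of 3^13, det 9 — tricolorable
note: w = -3 shifts under R1 moves; the (-A^3)^(3) factor cancels that in V


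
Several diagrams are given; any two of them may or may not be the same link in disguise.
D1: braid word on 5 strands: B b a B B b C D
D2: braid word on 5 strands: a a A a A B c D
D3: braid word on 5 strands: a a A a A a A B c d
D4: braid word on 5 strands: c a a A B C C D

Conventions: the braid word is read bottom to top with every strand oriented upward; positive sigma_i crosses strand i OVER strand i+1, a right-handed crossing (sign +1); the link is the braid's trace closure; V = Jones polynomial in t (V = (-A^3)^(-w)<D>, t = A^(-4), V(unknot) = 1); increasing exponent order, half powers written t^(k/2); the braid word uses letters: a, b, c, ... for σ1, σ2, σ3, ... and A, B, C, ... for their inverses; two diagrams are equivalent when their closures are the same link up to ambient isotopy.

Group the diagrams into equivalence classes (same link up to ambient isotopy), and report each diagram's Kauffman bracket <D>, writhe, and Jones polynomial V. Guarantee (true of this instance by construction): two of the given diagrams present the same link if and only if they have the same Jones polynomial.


equivalence classes: {D1, D2, D3, D4}
D1 (bracket A^-6; 8 crossings at w = -2): V = 1
V(D2) = 1  [8 crossings, <D> = 1, w = 0]
V(D3) = 1  (w +2, c 10, <D> = A^6)
V(D4) = 1  (w -2, c 8, <D> = A^-6)
key observation: all 4 diagrams share one V(t), hence one class


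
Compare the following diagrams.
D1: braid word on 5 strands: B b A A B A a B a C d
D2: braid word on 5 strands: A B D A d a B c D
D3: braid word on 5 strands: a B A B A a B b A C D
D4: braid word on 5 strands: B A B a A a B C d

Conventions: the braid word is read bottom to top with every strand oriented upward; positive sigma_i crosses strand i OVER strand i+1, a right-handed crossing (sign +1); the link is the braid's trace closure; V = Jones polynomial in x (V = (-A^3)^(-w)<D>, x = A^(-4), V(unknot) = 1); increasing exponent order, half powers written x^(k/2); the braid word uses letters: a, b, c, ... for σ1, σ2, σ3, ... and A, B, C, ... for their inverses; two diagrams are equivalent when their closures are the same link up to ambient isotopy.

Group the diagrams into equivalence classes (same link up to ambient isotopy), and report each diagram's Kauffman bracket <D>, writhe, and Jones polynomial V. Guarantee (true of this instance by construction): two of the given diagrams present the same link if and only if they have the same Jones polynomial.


equivalence classes: {D1, D2, D3, D4}
D1 (bracket A^-7 + A; 11 crossings at w = -3): V = -x^(-5/2) - x^(-1/2)
V(D2) = -x^(-5/2) - x^(-1/2)  [9 crossings, <D> = A^-7 + A, w = -3]
D3 (bracket A^-13 + A^-5; 11 crossings at w = -5): V = -x^(-5/2) - x^(-1/2)
V(D4) = -x^(-5/2) - x^(-1/2)  (w -3, c 9, <D> = A^-7 + A)
key observation: all 4 diagrams share one V(x), hence one class


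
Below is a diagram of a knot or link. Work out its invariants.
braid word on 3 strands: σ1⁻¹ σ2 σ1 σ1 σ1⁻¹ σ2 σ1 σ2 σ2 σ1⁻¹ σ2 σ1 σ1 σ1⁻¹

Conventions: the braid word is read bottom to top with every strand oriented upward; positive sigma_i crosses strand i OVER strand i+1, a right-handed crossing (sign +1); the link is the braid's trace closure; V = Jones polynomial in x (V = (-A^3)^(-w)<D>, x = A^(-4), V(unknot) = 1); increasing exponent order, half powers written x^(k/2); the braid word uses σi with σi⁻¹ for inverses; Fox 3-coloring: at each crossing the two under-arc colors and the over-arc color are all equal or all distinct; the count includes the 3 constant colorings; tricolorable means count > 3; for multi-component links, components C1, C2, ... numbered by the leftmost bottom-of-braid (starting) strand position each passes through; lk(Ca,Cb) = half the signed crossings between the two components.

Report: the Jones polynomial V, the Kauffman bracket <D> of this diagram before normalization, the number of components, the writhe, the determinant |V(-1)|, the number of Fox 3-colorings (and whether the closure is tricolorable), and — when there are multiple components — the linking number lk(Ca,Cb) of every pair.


V = x^2 + 2x^4 - 2x^5 + x^6 - 2x^7 + x^8
<D> = A^-14 - 2A^-10 + A^-6 - 2A^-2 + 2A^2 + A^10 (w = +6)
1 component over 14 crossings, w = +6
27 Fox colorings among 3^14, |V(-1)| = 9: tricolorable
why: free reduction leaves σ1⁻¹ σ2 σ1 σ2 σ1 σ2 σ2 σ1⁻¹ σ2 σ1 of the original 14 letters


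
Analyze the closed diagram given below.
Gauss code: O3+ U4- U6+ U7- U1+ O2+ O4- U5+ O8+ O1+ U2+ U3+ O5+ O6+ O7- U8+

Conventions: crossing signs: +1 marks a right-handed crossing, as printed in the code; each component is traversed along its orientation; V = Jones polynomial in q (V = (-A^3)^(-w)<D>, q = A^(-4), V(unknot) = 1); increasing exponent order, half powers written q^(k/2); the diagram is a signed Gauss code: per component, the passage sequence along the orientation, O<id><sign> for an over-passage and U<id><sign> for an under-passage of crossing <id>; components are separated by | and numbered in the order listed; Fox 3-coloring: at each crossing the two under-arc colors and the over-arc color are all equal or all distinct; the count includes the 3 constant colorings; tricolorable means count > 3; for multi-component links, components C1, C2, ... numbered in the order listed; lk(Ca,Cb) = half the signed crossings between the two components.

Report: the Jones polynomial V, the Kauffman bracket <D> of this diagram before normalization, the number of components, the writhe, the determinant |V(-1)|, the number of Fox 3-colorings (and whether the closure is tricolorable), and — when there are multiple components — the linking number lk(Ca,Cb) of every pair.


V(q) = q - q^2 + 2q^3 - q^4 + q^5 - q^6
bracket: -A^-12 + A^-8 - A^-4 + 2 - A^4 + A^8, w = +4
1 component, writhe +4, over 8 crossings
det 7, colorings 3 of 3^8 — not tricolorable
observation: det 7 = |V(-1)|; not divisible by 3, so not tricolorable


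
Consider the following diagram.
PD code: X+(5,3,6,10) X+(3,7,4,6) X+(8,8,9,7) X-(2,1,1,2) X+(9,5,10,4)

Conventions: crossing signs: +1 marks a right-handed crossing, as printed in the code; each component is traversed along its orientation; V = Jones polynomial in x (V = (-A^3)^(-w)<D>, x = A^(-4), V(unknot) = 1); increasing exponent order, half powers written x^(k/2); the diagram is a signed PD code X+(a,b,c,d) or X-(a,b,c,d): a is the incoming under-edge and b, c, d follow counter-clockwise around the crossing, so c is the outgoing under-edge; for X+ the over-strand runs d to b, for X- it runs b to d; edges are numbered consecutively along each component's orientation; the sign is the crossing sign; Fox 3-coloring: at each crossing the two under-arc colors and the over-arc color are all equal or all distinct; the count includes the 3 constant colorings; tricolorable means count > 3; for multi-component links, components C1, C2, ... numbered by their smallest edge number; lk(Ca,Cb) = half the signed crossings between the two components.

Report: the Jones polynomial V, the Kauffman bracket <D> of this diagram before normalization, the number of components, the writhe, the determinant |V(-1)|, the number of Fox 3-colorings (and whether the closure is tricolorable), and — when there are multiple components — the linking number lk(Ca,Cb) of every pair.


V = -x^(1/2) - x^(3/2) - x^(5/2) + x^(9/2)
<D> = -A^-9 + A^-1 + A^3 + A^7 (w = +3)
2 components over 5 crossings, w = +3
lk(C1,C2): 0
27 Fox colorings among 3^5, |V(-1)| = 0: tricolorable
why: the span of V is 4, within the link bound 5 + 2 - 1


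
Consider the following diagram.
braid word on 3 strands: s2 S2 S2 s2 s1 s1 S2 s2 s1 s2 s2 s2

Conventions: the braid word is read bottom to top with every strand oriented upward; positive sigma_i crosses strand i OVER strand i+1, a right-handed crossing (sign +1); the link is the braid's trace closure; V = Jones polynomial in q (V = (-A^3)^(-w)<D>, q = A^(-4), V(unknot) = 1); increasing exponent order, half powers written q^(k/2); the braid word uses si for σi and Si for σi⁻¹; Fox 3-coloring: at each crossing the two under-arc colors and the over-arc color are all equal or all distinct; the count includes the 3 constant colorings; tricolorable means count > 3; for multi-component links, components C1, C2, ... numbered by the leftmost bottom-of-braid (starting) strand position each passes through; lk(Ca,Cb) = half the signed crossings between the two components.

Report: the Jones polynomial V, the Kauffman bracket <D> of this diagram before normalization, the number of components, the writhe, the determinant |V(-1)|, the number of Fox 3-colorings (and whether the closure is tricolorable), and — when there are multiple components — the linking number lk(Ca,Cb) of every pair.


Jones polynomial: V(q) = q^2 + 2q^4 - 2q^5 + q^6 - 2q^7 + q^8
<D> = A^-14 - 2A^-10 + A^-6 - 2A^-2 + 2A^2 + A^10; writhe +6
components 1, writhe +6 (12 crossings)
3-colorings: 27 of 3^12, det 9 — tricolorable
note: w = +6 (over 12 crossings) is diagram-only; (-A^3)^(-6) removes it from V


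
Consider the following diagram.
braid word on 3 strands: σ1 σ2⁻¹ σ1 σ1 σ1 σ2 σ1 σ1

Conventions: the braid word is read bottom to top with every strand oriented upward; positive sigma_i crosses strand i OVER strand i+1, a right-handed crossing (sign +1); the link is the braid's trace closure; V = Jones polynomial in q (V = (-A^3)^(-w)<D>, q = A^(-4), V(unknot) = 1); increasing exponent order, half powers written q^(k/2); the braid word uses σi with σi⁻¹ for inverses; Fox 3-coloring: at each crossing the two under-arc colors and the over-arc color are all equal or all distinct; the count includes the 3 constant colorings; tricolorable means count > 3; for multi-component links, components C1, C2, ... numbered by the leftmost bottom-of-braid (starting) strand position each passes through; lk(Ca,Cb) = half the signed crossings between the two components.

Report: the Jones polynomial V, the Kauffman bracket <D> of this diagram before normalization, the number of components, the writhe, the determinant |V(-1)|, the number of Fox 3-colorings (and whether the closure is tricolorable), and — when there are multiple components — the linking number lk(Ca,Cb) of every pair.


Jones polynomial: V(q) = q^2 + 2q^4 - 2q^5 + q^6 - 2q^7 + q^8
<D> = A^-14 - 2A^-10 + A^-6 - 2A^-2 + 2A^2 + A^10; writhe +6
components 1, writhe +6 (8 crossings)
3-colorings: 27 of 3^8, det 9 — tricolorable
note: |V(-1)| = 9: so tricolorable, since 3 divides 9


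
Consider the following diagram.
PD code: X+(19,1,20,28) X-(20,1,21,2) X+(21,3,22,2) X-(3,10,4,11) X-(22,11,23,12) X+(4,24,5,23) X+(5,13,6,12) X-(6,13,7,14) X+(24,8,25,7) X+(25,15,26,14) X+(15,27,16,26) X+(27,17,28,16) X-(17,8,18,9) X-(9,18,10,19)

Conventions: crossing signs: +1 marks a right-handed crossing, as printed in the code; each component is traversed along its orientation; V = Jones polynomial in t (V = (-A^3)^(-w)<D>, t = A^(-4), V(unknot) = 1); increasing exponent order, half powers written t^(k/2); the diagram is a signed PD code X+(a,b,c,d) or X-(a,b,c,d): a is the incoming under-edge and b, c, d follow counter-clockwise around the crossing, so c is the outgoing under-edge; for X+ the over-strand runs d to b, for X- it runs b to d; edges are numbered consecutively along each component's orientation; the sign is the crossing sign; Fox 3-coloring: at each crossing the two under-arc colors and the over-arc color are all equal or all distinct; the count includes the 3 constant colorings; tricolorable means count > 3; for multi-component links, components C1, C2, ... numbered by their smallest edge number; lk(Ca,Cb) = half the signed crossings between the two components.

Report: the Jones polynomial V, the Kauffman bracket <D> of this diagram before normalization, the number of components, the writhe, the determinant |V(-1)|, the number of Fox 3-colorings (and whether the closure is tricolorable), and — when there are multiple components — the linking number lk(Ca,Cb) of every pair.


V(t) = -t^-2 + 2t^-1 - 3 + 5t - 4t^2 + 5t^3 - 4t^4 + 2t^5 - t^6
bracket: -A^-18 + 2A^-14 - 4A^-10 + 5A^-6 - 4A^-2 + 5A^2 - 3A^6 + 2A^10 - A^14, w = +2
1 component, writhe +2, over 14 crossings
det 27, colorings 9 of 3^14 — tricolorable
observation: w = +2 (over 14 crossings) is diagram-only; (-A^3)^(-2) removes it from V


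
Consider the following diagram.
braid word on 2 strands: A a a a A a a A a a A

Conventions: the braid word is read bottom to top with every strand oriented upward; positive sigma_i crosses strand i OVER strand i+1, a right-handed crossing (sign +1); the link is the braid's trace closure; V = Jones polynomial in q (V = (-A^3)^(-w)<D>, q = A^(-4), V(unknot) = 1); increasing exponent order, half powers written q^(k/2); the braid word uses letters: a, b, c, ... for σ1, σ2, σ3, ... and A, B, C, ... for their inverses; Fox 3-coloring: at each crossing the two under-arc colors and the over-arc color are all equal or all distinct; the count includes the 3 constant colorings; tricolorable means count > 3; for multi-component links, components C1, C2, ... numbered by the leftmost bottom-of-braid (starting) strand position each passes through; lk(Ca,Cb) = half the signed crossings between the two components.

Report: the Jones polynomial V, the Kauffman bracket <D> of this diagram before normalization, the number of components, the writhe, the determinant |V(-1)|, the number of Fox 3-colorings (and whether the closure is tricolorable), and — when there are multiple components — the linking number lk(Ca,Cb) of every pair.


V = q + q^3 - q^4
<D> = A^-7 - A^-3 - A^5 (w = +3)
1 component over 11 crossings, w = +3
9 Fox colorings among 3^11, |V(-1)| = 3: tricolorable
why: inverse pairs cancel, leaving σ1 σ1 σ1


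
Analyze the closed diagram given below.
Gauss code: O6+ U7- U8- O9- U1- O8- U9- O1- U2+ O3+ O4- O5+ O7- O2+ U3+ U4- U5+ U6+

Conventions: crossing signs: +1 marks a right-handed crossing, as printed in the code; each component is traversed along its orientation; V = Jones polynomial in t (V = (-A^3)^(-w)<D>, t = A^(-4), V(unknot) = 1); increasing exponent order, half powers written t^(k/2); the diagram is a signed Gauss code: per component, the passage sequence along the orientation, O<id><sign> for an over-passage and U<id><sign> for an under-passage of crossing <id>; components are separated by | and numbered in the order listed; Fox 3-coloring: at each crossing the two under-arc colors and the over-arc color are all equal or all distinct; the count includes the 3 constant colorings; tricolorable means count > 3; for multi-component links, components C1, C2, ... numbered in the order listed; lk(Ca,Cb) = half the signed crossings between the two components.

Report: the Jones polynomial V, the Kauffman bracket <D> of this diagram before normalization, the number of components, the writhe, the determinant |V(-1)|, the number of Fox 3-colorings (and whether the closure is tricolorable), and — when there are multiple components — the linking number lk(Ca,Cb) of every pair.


V(t) = -t^-4 + t^-3 + t^-1
bracket: -A - A^9 + A^13, w = -1
1 component, writhe -1, over 9 crossings
det 3, colorings 9 of 3^9 — tricolorable
observation: V spans 3 powers of t: at least 3 crossings in any diagram


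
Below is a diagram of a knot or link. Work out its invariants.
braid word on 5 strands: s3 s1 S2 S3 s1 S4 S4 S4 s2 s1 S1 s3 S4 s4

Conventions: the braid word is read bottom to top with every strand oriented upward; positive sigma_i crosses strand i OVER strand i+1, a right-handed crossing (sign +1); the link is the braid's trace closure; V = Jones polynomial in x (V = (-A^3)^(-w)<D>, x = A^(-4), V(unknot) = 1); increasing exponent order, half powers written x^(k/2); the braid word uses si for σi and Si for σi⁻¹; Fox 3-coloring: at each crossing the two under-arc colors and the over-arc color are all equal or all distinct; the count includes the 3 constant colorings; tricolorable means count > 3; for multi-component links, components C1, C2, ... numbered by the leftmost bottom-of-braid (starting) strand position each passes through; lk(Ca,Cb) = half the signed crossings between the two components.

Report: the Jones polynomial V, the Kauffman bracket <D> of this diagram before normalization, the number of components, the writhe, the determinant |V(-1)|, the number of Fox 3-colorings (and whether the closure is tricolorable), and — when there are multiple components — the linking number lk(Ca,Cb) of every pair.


V = -x^-3 + x^-2 - x^-1 + 3 - x + x^2 - x^3
<D> = -A^-12 + A^-8 - A^-4 + 3 - A^4 + A^8 - A^12 (w = 0)
1 component over 14 crossings, w = 0
27 Fox colorings among 3^14, |V(-1)| = 9: tricolorable
why: free reduction leaves σ3 σ1 σ2⁻¹ σ3⁻¹ σ1 σ4⁻¹ σ4⁻¹ σ4⁻¹ σ2 σ3 of the original 14 letters


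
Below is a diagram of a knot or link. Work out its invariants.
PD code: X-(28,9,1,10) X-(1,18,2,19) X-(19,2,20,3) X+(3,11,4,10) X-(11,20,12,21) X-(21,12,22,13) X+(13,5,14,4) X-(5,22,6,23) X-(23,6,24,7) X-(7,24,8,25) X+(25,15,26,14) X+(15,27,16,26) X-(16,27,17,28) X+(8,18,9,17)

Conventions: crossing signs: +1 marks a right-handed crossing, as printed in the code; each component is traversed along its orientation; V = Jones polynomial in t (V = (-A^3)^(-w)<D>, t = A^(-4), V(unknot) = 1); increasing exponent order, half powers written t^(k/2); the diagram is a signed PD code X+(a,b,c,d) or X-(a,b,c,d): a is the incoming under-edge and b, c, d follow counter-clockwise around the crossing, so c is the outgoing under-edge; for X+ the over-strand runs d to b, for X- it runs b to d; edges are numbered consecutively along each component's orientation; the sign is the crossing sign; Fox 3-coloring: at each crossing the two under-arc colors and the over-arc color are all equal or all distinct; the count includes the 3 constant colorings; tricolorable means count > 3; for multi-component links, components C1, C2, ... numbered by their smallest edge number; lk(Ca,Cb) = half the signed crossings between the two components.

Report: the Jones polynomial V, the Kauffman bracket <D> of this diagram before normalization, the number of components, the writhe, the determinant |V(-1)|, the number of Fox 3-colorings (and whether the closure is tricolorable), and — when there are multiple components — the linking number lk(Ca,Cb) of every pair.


V(t) = -t^-9 + 3t^-8 - 5t^-7 + 7t^-6 - 9t^-5 + 9t^-4 - 8t^-3 + 7t^-2 - 4t^-1 + 3 - t
bracket: -A^-16 + 3A^-12 - 4A^-8 + 7A^-4 - 8 + 9A^4 - 9A^8 + 7A^12 - 5A^16 + 3A^20 - A^24, w = -4
1 component, writhe -4, over 14 crossings
det 57, colorings 9 of 3^14 — tricolorable
observation: w = -4 shifts under R1 moves; the (-A^3)^(4) factor cancels that in V


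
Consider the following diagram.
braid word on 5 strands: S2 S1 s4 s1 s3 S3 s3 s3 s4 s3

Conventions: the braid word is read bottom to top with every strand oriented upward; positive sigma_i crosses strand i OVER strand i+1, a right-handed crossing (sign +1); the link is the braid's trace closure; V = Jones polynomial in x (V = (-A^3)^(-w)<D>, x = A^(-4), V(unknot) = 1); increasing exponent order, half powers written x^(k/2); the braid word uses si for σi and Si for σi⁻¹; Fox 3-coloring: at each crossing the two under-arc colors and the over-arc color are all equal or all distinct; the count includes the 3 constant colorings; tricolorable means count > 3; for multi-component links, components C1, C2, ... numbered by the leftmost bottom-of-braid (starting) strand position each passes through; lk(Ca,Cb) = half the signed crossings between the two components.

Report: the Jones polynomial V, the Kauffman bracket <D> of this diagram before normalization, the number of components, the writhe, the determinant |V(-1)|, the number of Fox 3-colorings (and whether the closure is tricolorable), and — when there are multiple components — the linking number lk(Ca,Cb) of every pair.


V = x + x^2 + x^3 + x^6
<D> = A^-12 + 1 + A^4 + A^8 (w = +4)
3 components over 10 crossings, w = +4
lk(C1,C2): 0
lk(C1,C3) = 0
linking number lk(C2,C3) = +2
9 Fox colorings among 3^10, |V(-1)| = 0: tricolorable
why: the word shrinks to σ2⁻¹ σ1⁻¹ σ4 σ1 σ3 σ3 σ4 σ3 after cancelling


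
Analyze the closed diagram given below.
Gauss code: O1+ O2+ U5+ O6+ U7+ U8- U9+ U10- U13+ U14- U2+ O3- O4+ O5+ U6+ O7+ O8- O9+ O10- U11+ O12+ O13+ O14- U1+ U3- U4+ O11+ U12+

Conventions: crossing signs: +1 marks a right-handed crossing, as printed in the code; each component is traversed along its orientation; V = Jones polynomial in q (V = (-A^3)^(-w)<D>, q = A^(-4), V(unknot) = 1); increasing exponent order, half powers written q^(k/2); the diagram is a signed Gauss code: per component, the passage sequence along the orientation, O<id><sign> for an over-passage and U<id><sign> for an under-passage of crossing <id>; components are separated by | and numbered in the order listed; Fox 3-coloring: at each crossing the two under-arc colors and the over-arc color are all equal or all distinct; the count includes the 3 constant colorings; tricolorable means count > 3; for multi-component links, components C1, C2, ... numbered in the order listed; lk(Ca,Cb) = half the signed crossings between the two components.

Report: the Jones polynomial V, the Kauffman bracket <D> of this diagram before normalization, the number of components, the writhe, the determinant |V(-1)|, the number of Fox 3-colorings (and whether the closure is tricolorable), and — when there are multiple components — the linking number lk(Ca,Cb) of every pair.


V = q^2 + 2q^4 - 2q^5 + q^6 - 2q^7 + q^8
<D> = A^-14 - 2A^-10 + A^-6 - 2A^-2 + 2A^2 + A^10 (w = +6)
1 component over 14 crossings, w = +6
27 Fox colorings among 3^14, |V(-1)| = 9: tricolorable
why: V spans 6 powers of q: at least 6 crossings in any diagram


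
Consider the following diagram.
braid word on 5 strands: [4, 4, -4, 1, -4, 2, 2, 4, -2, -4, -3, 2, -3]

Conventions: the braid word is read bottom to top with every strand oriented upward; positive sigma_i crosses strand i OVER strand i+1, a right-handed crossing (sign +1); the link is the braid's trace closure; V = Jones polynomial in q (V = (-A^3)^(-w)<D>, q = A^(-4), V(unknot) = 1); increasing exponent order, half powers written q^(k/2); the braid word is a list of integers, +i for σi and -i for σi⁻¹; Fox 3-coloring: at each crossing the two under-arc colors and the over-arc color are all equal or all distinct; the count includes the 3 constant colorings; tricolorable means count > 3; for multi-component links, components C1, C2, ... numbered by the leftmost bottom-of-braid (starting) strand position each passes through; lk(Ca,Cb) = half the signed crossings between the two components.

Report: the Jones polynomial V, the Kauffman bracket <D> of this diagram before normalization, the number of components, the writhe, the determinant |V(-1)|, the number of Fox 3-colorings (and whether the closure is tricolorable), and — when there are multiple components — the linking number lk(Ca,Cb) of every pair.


V(q) = -q^(-5/2) - q^(5/2)
bracket: A^-7 + A^13, w = +1
2 components, writhe +1, over 13 crossings
lk(C1,C2) = 0
det 0, colorings 9 of 3^13 — tricolorable
observation: palindromic: swapping q for 1/q fixes V


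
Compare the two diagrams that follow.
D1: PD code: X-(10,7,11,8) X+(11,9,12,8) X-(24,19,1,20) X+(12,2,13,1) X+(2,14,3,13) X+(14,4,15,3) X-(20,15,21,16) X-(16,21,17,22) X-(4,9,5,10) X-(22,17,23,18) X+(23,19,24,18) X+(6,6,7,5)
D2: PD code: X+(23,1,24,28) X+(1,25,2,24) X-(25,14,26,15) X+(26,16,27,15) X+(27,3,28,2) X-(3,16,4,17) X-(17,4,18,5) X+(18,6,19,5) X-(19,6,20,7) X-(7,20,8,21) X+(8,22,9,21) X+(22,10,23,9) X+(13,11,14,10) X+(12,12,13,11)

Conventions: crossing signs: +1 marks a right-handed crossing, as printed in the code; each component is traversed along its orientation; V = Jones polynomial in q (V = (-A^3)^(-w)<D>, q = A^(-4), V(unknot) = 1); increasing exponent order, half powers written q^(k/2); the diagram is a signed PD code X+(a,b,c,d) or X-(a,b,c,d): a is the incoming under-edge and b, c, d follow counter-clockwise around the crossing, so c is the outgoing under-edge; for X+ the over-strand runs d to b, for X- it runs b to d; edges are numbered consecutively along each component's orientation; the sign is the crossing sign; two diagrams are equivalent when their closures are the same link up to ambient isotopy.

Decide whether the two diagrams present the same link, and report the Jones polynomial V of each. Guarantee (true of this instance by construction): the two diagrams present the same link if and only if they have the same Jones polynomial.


equivalent: no
V(D1) = -q^-3 + q^-2 - q^-1 + 3 - q + q^2 - q^3  (w 0, c 12, <D> = -A^-12 + A^-8 - A^-4 + 3 - A^4 + A^8 - A^12)
V(D2) = q + q^3 - q^4  [14 crossings, <D> = -A^-4 + 1 + A^8, w = +4]
key observation: 2 classes among 2 diagrams; unequal V(q) rules out equality


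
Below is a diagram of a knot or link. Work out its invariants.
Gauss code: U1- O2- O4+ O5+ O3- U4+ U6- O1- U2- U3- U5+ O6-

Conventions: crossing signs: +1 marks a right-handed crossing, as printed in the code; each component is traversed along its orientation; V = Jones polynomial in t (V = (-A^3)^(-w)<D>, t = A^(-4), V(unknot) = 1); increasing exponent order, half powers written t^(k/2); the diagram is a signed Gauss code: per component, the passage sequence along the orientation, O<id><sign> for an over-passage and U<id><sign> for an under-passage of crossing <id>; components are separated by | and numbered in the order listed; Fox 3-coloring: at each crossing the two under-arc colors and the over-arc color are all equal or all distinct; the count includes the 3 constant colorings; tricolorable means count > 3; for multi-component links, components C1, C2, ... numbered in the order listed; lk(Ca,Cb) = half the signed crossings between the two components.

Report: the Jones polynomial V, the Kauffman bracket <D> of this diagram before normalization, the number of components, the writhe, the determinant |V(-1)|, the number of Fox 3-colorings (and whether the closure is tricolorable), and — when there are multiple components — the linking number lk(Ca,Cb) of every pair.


Jones polynomial: V(t) = -t^-4 + t^-3 + t^-1
<D> = A^-2 + A^6 - A^10; writhe -2
components 1, writhe -2 (6 crossings)
3-colorings: 9 of 3^6, det 3 — tricolorable
note: w = -2 shifts under R1 moves; the (-A^3)^(2) factor cancels that in V


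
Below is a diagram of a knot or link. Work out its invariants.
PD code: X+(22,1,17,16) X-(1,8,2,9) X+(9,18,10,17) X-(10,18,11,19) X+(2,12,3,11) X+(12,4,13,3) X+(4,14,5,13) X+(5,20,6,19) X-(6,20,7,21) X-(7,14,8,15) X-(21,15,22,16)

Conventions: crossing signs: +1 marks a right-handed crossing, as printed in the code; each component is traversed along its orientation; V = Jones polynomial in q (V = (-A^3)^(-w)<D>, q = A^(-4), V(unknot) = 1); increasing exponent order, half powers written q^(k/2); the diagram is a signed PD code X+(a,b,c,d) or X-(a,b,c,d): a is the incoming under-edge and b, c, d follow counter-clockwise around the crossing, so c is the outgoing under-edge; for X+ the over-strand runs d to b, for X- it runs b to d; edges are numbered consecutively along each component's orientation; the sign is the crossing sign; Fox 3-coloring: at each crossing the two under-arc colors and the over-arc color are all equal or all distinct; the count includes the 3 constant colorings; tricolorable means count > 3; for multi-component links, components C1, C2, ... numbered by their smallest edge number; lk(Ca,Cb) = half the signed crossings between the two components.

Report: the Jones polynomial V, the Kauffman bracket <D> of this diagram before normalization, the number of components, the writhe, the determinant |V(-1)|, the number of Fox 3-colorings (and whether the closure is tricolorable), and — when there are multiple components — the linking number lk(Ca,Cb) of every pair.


V = -q^(-1/2) - q^(1/2)
<D> = A + A^5 (w = +1)
2 components over 11 crossings, w = +1
lk(C1,C2): 0
9 Fox colorings among 3^11, |V(-1)| = 0: tricolorable
why: the 1 component pair carries total linking 0


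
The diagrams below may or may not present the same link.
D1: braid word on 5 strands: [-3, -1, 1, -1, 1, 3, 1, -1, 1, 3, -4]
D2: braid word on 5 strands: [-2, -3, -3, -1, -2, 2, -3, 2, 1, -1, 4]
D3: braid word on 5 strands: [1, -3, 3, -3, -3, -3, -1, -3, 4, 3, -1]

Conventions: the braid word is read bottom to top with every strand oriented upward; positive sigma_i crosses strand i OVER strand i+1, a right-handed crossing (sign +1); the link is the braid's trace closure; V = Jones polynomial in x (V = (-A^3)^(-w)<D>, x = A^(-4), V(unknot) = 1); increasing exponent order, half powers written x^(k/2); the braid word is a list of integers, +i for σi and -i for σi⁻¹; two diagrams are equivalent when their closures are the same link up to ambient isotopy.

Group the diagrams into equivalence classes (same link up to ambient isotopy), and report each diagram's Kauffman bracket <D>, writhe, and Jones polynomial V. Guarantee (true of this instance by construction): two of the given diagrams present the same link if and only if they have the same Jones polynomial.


grouping into links: {D1} | {D2, D3}
V(D1) = -x^(-1/2) - x^(1/2)  (w +1, c 11, <D> = A + A^5)
V(D2) = x^(-9/2) - x^(-5/2) - x^(-3/2) - x^(-1/2)  [11 crossings, <D> = A^-7 + A^-3 + A - A^9, w = -3]
V(D3) = x^(-9/2) - x^(-5/2) - x^(-3/2) - x^(-1/2)  (w -3, c 11, <D> = A^-7 + A^-3 + A - A^9)
key observation: comparing 3 Jones polynomials yields 2 groups


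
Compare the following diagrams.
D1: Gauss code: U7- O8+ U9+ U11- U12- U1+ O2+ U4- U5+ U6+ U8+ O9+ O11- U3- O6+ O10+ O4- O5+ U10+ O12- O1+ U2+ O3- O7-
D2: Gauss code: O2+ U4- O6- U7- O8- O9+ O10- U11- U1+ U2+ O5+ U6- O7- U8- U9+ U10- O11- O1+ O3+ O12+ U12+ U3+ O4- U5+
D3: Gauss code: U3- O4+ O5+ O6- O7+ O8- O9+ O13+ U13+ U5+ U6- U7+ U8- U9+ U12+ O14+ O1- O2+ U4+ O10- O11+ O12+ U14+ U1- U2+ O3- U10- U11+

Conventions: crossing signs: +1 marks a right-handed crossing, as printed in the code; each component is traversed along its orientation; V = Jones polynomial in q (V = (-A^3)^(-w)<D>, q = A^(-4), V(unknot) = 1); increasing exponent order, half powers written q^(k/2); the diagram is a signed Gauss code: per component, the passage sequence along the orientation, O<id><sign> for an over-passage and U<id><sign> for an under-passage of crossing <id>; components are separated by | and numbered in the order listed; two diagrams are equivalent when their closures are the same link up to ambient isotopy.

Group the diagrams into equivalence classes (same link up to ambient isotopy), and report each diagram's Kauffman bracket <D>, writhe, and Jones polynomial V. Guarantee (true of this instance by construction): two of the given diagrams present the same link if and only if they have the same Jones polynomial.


classes: {D1} | {D2} | {D3}
V(D1) = 1  [12 crossings, <D> = A^6, w = +2]
V(D2) = q^-5 - 2q^-4 + 2q^-3 - 2q^-2 + 2q^-1 - 1 + q  [12 crossings, <D> = A^-4 - 1 + 2A^4 - 2A^8 + 2A^12 - 2A^16 + A^20, w = 0]
V(D3) = q + q^3 - q^4  [14 crossings, <D> = -A^-4 + 1 + A^8, w = +4]
note: V(q) takes 3 values over 3 diagrams, fixing the grouping


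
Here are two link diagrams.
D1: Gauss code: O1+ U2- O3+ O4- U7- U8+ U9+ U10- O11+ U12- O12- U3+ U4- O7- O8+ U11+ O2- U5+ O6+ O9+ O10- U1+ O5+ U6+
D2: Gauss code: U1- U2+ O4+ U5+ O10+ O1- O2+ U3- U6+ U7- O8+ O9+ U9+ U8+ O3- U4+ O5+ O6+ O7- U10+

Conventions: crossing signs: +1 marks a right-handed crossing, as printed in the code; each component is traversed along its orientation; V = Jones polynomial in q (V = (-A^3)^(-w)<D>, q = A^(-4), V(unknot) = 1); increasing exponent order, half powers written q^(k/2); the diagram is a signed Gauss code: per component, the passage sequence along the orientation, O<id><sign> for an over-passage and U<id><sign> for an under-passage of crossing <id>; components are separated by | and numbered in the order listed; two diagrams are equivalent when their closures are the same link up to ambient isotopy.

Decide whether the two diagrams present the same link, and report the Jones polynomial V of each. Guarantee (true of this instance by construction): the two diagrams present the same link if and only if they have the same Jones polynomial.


same link: yes
V(D1) = q + q^3 - q^4  [12 crossings, <D> = -A^-10 + A^-6 + A^2, w = +2]
V(D2) = q + q^3 - q^4  [10 crossings, <D> = -A^-4 + 1 + A^8, w = +4]
insight: one V(q) for all 2 diagrams — one class (guaranteed)


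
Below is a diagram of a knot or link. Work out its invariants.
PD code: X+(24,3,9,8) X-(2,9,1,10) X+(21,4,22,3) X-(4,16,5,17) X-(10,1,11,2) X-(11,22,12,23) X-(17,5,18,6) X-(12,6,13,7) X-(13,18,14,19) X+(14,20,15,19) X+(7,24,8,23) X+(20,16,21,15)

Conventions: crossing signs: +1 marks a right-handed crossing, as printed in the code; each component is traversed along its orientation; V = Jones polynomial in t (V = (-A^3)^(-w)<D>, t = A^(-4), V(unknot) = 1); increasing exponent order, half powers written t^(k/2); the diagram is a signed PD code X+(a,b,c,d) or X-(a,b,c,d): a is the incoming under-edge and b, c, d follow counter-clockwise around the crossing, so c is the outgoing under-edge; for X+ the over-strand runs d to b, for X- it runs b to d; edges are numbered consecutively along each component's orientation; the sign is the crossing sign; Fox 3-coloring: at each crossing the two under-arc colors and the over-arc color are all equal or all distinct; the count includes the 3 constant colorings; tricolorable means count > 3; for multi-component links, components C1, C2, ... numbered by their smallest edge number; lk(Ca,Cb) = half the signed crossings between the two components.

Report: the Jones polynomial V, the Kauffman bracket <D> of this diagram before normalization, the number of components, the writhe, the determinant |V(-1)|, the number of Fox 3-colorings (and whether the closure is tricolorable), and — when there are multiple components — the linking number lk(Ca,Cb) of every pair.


V(t) = t^-3 + t^-2 + t^-1 + 1
bracket: A^-6 + A^-2 + A^2 + A^6, w = -2
3 components, writhe -2, over 12 crossings
lk(C1,C2) = 0
linking number lk(C1,C3) = -1
lk(C2,C3): 0
det 0, colorings 9 of 3^12 — tricolorable
observation: summing lk over 3 pairs gives -1


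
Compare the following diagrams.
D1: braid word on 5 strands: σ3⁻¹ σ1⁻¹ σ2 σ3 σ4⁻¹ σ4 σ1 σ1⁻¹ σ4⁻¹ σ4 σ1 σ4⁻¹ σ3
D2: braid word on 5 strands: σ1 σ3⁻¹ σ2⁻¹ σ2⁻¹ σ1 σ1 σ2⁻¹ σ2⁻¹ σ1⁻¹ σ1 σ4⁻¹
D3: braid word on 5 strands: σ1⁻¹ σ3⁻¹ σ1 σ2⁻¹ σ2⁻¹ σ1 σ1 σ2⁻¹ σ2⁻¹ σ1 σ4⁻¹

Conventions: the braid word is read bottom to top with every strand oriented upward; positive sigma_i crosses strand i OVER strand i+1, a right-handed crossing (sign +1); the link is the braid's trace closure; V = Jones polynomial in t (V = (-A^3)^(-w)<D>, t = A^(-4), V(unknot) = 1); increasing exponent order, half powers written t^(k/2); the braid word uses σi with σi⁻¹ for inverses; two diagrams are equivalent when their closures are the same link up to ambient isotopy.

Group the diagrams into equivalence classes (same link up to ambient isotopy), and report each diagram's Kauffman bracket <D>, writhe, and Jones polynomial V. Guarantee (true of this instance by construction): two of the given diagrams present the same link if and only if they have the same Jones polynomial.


classes: {D1} | {D2, D3}
V(D1) = -t^(-1/2) - t^(1/2)  [13 crossings, <D> = A + A^5, w = +1]
V(D2) = -t^(-9/2) + 2t^(-7/2) - 4t^(-5/2) + 3t^(-3/2) - 4t^(-1/2) + 3t^(1/2) - 2t^(3/2) + t^(5/2)  [11 crossings, <D> = -A^-19 + 2A^-15 - 3A^-11 + 4A^-7 - 3A^-3 + 4A - 2A^5 + A^9, w = -3]
V(D3) = -t^(-9/2) + 2t^(-7/2) - 4t^(-5/2) + 3t^(-3/2) - 4t^(-1/2) + 3t^(1/2) - 2t^(3/2) + t^(5/2)  [11 crossings, <D> = -A^-19 + 2A^-15 - 3A^-11 + 4A^-7 - 3A^-3 + 4A - 2A^5 + A^9, w = -3]
note: V(t) takes 2 values over 3 diagrams, fixing the grouping


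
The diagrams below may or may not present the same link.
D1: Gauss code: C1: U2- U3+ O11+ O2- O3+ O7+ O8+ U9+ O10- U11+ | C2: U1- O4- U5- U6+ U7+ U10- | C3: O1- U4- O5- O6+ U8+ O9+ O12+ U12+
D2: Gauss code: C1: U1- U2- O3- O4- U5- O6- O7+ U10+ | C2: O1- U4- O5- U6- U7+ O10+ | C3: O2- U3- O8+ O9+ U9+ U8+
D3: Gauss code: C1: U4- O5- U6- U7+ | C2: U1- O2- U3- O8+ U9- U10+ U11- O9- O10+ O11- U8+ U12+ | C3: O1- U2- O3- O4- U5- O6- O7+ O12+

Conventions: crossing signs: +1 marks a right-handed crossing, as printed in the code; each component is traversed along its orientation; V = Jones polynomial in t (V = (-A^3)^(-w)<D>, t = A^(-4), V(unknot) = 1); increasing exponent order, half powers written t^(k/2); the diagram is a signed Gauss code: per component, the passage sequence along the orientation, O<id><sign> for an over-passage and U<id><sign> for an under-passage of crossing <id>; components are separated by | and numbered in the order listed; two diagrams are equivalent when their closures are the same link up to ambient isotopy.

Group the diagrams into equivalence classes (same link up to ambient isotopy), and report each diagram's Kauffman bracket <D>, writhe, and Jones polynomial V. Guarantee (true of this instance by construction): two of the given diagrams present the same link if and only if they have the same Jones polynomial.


equivalence classes: {D1} | {D2, D3}
D1 (bracket A^-2 + 2A^6 + A^14; 12 crossings at w = +2): V = t^-2 + 2 + t^2
D2 (bracket A^-2 + 2A^6 + A^14; 10 crossings at w = -2): V = t^-5 + 2t^-3 + t^-1
V(D3) = t^-5 + 2t^-3 + t^-1  [12 crossings, <D> = A^-8 + 2 + A^8, w = -4]
key observation: comparing 3 Jones polynomials yields 2 groups
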